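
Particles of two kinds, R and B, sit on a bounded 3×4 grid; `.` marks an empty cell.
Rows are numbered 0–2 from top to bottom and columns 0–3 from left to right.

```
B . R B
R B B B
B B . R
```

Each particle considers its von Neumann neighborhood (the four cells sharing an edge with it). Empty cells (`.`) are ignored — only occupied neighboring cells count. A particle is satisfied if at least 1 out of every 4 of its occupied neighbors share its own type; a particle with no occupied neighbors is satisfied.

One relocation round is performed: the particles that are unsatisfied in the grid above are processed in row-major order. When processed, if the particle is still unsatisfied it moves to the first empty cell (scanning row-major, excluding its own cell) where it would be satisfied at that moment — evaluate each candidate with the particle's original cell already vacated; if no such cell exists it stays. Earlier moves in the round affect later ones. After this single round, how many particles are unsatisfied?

1

Initially unsatisfied (in order): (0,0), (0,2), (1,0), (2,3).
  (0,0) → (0,1).
  (0,2) → (0,0).
  (1,0): now satisfied by earlier moves; stays.
  (2,3): no empty cell satisfies it; stays.
Resulting grid:
R B . B
R B B B
B B . R
Unsatisfied now: (2,3).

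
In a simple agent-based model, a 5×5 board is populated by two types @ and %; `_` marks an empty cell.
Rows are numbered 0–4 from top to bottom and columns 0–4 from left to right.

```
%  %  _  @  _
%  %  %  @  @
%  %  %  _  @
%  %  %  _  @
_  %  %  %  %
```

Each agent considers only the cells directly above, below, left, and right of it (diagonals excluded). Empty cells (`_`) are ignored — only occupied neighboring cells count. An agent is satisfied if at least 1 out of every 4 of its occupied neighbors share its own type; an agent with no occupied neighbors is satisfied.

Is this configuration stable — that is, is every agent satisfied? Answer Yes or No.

Row 0: (0,0)% 2/2 ✓ · (0,1)% 2/2 ✓ · (0,3)@ 1/1 ✓
Row 1: (1,0)% 3/3 ✓ · (1,1)% 4/4 ✓ · (1,2)% 2/3 ✓ · (1,3)@ 2/3 ✓ · (1,4)@ 2/2 ✓
Row 2: (2,0)% 3/3 ✓ · (2,1)% 4/4 ✓ · (2,2)% 3/3 ✓ · (2,4)@ 2/2 ✓
Row 3: (3,0)% 2/2 ✓ · (3,1)% 4/4 ✓ · (3,2)% 3/3 ✓ · (3,4)@ 1/2 ✓
Row 4: (4,1)% 2/2 ✓ · (4,2)% 3/3 ✓ · (4,3)% 2/2 ✓ · (4,4)% 1/2 ✓
All meet the threshold, so the configuration is stable.

Yes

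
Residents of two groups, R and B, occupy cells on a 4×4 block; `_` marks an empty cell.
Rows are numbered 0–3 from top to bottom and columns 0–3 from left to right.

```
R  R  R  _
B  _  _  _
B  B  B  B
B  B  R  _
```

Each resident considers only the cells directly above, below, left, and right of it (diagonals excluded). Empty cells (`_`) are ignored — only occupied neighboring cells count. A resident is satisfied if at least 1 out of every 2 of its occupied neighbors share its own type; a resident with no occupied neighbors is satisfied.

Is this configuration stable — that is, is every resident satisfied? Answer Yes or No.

Row 0: (0,0)R 1/2 ok · (0,1)R 2/2 ok · (0,2)R 1/1 ok
Row 1: (1,0)B 1/2 ok
Row 2: (2,0)B 3/3 ok · (2,1)B 3/3 ok · (2,2)B 2/3 ok · (2,3)B 1/1 ok
Row 3: (3,0)B 2/2 ok · (3,1)B 2/3 ok · (3,2)R 0/2 unhappy
For instance (3,2) has only 0/2 same-type neighbors, below 1/2.

No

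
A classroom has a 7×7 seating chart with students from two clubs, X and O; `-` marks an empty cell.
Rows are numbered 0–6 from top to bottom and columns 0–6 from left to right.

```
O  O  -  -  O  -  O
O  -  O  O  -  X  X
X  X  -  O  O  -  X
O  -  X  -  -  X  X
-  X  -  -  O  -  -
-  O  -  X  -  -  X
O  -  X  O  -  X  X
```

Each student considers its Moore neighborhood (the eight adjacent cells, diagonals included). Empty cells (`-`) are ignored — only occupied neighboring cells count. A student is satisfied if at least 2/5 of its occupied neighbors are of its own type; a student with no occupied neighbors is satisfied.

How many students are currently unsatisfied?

9

(0,0)O 2/2 ok
(0,1)O 3/3 ok
(0,4)O 1/2 ok
(0,6)O 0/2 unhappy
(1,0)O 2/4 ok
(1,2)O 3/4 ok
(1,3)O 4/4 ok
(1,5)X 2/5 ok
(1,6)X 2/3 ok
(2,0)X 1/3 unhappy
(2,1)X 2/5 ok
(2,3)O 3/4 ok
(2,4)O 2/4 ok
(2,6)X 4/4 ok
(3,0)O 0/3 unhappy
(3,2)X 2/3 ok
(3,5)X 2/4 ok
(3,6)X 2/2 ok
(4,1)X 1/3 unhappy
(4,4)O 0/2 unhappy
(5,1)O 1/3 unhappy
(5,3)X 1/3 unhappy
(5,6)X 2/2 ok
(6,0)O 1/1 ok
(6,2)X 1/3 unhappy
(6,3)O 0/2 unhappy
(6,5)X 2/2 ok
(6,6)X 2/2 ok
Unsatisfied: (0,6), (2,0), (3,0), (4,1), (4,4), (5,1), (5,3), (6,2), (6,3) — 9 in total.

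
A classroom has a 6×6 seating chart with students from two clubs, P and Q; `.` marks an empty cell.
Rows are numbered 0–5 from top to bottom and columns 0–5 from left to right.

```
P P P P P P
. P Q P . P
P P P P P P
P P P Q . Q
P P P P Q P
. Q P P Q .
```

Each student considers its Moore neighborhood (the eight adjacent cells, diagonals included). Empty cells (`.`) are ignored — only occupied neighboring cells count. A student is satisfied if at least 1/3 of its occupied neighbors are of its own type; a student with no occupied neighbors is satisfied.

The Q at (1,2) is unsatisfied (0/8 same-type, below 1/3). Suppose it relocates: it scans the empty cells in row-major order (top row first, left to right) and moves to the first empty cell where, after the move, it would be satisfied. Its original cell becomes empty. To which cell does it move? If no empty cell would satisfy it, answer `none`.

(3,4)

Vacating (1,2). Empty cells in order:
  (1,0): 0/5 same-type → still unsatisfied.
  (1,4): 0/8 same-type → still unsatisfied.
  (3,4): 3/8 same-type → satisfied — stop here.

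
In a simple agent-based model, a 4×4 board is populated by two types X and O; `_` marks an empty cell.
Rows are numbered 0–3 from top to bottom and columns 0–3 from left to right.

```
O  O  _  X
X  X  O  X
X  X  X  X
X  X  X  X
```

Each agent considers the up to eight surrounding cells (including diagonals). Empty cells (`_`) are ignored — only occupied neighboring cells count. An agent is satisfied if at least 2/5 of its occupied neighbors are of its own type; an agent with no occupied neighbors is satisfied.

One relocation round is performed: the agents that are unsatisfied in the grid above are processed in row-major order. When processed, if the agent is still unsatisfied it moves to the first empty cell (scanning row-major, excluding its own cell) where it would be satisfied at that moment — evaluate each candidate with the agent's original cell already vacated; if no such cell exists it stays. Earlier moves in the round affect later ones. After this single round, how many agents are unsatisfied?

Initially unsatisfied (in order): (0,0), (1,2).
  (0,0) → (0,2).
  (1,2): no empty cell satisfies it; stays.
Resulting grid:
_ O O X
X X O X
X X X X
X X X X
Unsatisfied now: (0,3), (1,2).

2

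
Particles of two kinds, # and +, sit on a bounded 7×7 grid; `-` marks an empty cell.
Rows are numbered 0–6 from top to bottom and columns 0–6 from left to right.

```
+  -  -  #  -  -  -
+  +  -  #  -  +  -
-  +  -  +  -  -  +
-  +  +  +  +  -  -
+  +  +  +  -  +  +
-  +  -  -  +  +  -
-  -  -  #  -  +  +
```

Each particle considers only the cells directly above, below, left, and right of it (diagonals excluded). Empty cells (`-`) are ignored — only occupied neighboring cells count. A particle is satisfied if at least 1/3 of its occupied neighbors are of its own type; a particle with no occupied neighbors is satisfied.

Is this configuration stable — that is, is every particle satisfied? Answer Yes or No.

Yes

Row 0: (0,0)+ 1/1 satisfied · (0,3)# 1/1 satisfied
Row 1: (1,0)+ 2/2 satisfied · (1,1)+ 2/2 satisfied · (1,3)# 1/2 satisfied · (1,5)+ 0/0 satisfied
Row 2: (2,1)+ 2/2 satisfied · (2,3)+ 1/2 satisfied · (2,6)+ 0/0 satisfied
Row 3: (3,1)+ 3/3 satisfied · (3,2)+ 3/3 satisfied · (3,3)+ 4/4 satisfied · (3,4)+ 1/1 satisfied
Row 4: (4,0)+ 1/1 satisfied · (4,1)+ 4/4 satisfied · (4,2)+ 3/3 satisfied · (4,3)+ 2/2 satisfied · (4,5)+ 2/2 satisfied · (4,6)+ 1/1 satisfied
Row 5: (5,1)+ 1/1 satisfied · (5,4)+ 1/1 satisfied · (5,5)+ 3/3 satisfied
Row 6: (6,3)# 0/0 satisfied · (6,5)+ 2/2 satisfied · (6,6)+ 1/1 satisfied
All meet the threshold, so the configuration is stable.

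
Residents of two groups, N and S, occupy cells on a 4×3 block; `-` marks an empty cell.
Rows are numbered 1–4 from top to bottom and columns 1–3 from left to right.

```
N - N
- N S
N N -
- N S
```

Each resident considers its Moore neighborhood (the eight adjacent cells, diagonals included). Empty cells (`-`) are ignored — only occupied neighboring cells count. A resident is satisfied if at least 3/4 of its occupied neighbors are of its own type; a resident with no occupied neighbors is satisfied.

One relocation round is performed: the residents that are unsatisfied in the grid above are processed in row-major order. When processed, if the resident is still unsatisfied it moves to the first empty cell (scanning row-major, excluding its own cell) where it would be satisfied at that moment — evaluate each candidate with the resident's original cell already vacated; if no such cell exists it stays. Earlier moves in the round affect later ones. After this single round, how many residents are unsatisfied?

Initially unsatisfied (in order): (1,3), (2,3), (3,2), (4,2), (4,3).
  (1,3) → (2,1).
  (2,3): no empty cell satisfies it; stays.
  (3,2) → (1,2).
  (4,2) → (4,1).
  (4,3): now satisfied by earlier moves; stays.
Resulting grid:
N N -
N N S
N - -
N - S
Unsatisfied now: (2,3).

1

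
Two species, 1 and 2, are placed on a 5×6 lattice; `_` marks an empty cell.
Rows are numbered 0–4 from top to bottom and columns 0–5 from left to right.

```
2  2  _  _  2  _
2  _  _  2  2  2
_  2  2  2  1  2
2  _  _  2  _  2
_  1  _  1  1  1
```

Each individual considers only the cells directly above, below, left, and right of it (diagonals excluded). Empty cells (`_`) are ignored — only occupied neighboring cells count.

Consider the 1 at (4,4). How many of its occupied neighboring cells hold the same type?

2

Occupied neighbors of (4,4): (4,3)=1, (4,5)=1.
Same type (1): 2 of 2.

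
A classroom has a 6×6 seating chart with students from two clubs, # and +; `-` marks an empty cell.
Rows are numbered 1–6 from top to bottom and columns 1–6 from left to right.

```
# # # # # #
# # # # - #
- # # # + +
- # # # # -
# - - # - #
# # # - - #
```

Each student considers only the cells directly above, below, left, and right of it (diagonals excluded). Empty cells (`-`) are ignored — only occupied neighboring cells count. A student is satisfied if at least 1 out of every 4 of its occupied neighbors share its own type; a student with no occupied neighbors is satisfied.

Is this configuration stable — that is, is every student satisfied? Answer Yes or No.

Yes

Row 1: (1,1)# 2/2 ✓ · (1,2)# 3/3 ✓ · (1,3)# 3/3 ✓ · (1,4)# 3/3 ✓ · (1,5)# 2/2 ✓ · (1,6)# 2/2 ✓
Row 2: (2,1)# 2/2 ✓ · (2,2)# 4/4 ✓ · (2,3)# 4/4 ✓ · (2,4)# 3/3 ✓ · (2,6)# 1/2 ✓
Row 3: (3,2)# 3/3 ✓ · (3,3)# 4/4 ✓ · (3,4)# 3/4 ✓ · (3,5)+ 1/3 ✓ · (3,6)+ 1/2 ✓
Row 4: (4,2)# 2/2 ✓ · (4,3)# 3/3 ✓ · (4,4)# 4/4 ✓ · (4,5)# 1/2 ✓
Row 5: (5,1)# 1/1 ✓ · (5,4)# 1/1 ✓ · (5,6)# 1/1 ✓
Row 6: (6,1)# 2/2 ✓ · (6,2)# 2/2 ✓ · (6,3)# 1/1 ✓ · (6,6)# 1/1 ✓
All meet the threshold, so the configuration is stable.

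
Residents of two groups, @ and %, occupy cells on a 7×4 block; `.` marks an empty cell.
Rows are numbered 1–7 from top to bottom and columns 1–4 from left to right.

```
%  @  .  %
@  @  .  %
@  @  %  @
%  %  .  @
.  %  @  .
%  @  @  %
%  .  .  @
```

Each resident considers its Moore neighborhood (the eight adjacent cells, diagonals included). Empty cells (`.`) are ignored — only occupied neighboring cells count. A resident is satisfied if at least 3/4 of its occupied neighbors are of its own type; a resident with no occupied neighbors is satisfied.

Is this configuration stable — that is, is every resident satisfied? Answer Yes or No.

No

Row 1: (1,1)% 0/3 not · (1,2)@ 2/3 not · (1,4)% 1/1 satisfied
Row 2: (2,1)@ 4/5 satisfied · (2,2)@ 4/6 not · (2,4)% 2/3 not
Row 3: (3,1)@ 3/5 not · (3,2)@ 3/6 not · (3,3)% 2/6 not · (3,4)@ 1/3 not
Row 4: (4,1)% 2/4 not · (4,2)% 3/6 not · (4,4)@ 2/3 not
Row 5: (5,2)% 3/6 not · (5,3)@ 3/6 not
Row 6: (6,1)% 2/3 not · (6,2)@ 2/5 not · (6,3)@ 3/5 not · (6,4)% 0/3 not
Row 7: (7,1)% 1/2 not · (7,4)@ 1/2 not
For instance (1,1) has only 0/3 same-type neighbors, below 3/4.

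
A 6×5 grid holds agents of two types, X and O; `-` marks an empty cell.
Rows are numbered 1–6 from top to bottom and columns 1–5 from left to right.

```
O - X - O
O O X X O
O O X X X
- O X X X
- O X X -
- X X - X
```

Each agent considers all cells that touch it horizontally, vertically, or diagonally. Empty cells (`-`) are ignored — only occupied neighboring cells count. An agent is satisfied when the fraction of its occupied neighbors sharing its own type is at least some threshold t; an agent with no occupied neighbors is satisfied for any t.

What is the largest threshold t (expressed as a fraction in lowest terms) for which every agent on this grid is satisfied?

1/5

(1,1)O 2/2
(1,3)X 2/3
(1,5)O 1/2
(2,1)O 4/4
(2,2)O 4/7
(2,3)X 4/6
(2,4)X 5/7
(2,5)O 1/4
(3,1)O 4/4
(3,2)O 4/7
(3,3)X 5/8
(3,4)X 7/8
(3,5)X 4/5
(4,2)O 3/6
(4,3)X 5/8
(4,4)X 7/7
(4,5)X 4/4
(5,2)O 1/5
(5,3)X 5/7
(5,4)X 6/6
(6,2)X 2/3
(6,3)X 3/4
(6,5)X 1/1
The smallest same-type fraction is 1/5 at (5,2), which reduces to 1/5. Any threshold above that leaves this agent unsatisfied.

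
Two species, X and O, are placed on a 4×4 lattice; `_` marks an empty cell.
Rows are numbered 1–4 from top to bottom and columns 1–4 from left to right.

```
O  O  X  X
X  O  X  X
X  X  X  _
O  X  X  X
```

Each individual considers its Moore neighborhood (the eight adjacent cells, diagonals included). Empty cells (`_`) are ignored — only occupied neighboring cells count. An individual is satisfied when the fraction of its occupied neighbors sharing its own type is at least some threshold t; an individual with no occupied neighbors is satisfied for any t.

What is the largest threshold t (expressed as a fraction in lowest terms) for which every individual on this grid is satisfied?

0/1

(1,1)O 2/3
(1,2)O 2/5
(1,3)X 3/5
(1,4)X 3/3
(2,1)X 2/5
(2,2)O 2/8
(2,3)X 5/7
(2,4)X 4/4
(3,1)X 3/5
(3,2)X 6/8
(3,3)X 6/7
(4,1)O 0/3
(4,2)X 4/5
(4,3)X 4/4
(4,4)X 2/2
The smallest same-type fraction is 0/3 at (4,1), which reduces to 0/1. Any threshold above that leaves this individual unsatisfied.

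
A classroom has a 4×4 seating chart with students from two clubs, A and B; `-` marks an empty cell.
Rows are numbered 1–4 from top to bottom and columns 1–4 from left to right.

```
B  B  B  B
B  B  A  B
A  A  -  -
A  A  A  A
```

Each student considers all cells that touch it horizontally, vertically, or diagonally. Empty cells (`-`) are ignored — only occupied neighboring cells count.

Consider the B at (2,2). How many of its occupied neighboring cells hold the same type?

4

Occupied neighbors of (2,2): (1,1)=B, (1,2)=B, (1,3)=B, (2,1)=B, (2,3)=A, (3,1)=A, (3,2)=A.
Same type (B): 4 of 7.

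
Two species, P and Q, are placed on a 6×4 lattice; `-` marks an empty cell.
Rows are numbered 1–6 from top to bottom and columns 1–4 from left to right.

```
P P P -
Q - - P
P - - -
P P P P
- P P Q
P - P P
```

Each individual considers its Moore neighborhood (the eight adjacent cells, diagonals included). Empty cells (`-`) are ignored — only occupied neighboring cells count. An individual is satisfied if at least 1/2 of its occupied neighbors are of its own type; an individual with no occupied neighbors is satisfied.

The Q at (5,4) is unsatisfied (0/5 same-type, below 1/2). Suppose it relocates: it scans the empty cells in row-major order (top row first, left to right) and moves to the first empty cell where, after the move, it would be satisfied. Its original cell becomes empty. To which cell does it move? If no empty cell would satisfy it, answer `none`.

none

Vacating (5,4). Empty cells in order:
  (1,4): 0/2 same-type → still unsatisfied.
  (2,2): 1/5 same-type → still unsatisfied.
  (2,3): 0/3 same-type → still unsatisfied.
  (3,2): 1/5 same-type → still unsatisfied.
  (3,3): 0/4 same-type → still unsatisfied.
  (3,4): 0/3 same-type → still unsatisfied.
  (5,1): 0/4 same-type → still unsatisfied.
  (6,2): 0/4 same-type → still unsatisfied.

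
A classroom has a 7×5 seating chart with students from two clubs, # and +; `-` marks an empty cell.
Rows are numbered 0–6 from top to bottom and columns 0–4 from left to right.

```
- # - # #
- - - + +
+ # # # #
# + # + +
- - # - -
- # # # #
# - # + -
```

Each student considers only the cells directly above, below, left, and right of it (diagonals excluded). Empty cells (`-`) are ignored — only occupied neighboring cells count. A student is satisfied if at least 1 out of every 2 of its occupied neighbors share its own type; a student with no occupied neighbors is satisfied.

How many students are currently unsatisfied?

(0,1)# 0/0 satisfied
(0,3)# 1/2 satisfied
(0,4)# 1/2 satisfied
(1,3)+ 1/3 not
(1,4)+ 1/3 not
(2,0)+ 0/2 not
(2,1)# 1/3 not
(2,2)# 3/3 satisfied
(2,3)# 2/4 satisfied
(2,4)# 1/3 not
(3,0)# 0/2 not
(3,1)+ 0/3 not
(3,2)# 2/4 satisfied
(3,3)+ 1/3 not
(3,4)+ 1/2 satisfied
(4,2)# 2/2 satisfied
(5,1)# 1/1 satisfied
(5,2)# 4/4 satisfied
(5,3)# 2/3 satisfied
(5,4)# 1/1 satisfied
(6,0)# 0/0 satisfied
(6,2)# 1/2 satisfied
(6,3)+ 0/2 not
Unsatisfied: (1,3), (1,4), (2,0), (2,1), (2,4), (3,0), (3,1), (3,3), (6,3) — 9 in total.

9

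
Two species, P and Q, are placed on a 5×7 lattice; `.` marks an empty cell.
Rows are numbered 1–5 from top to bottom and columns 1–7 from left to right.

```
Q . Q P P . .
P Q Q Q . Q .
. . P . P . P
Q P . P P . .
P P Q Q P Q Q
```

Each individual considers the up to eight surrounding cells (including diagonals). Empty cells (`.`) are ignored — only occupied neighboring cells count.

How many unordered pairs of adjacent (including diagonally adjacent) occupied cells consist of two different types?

Scan each occupied cell's neighbors to the right and below (and the two forward diagonals) so each pair is counted once.
Row 1: Q(1,1)–P(2,1)≠ Q(1,1)–Q(2,2)= Q(1,3)–P(1,4)≠ Q(1,3)–Q(2,3)= Q(1,3)–Q(2,4)= Q(1,3)–Q(2,2)= P(1,4)–P(1,5)= P(1,4)–Q(2,4)≠ P(1,4)–Q(2,3)≠ P(1,5)–Q(2,6)≠ P(1,5)–Q(2,4)≠  → 6/11 unlike.
Row 2: P(2,1)–Q(2,2)≠ Q(2,2)–Q(2,3)= Q(2,2)–P(3,3)≠ Q(2,3)–Q(2,4)= Q(2,3)–P(3,3)≠ Q(2,4)–P(3,5)≠ Q(2,4)–P(3,3)≠ Q(2,6)–P(3,7)≠ Q(2,6)–P(3,5)≠  → 7/9 unlike.
Row 3: P(3,3)–P(4,4)= P(3,3)–P(4,2)= P(3,5)–P(4,5)= P(3,5)–P(4,4)=  → 0/4 unlike.
Row 4: Q(4,1)–P(4,2)≠ Q(4,1)–P(5,1)≠ Q(4,1)–P(5,2)≠ P(4,2)–P(5,2)= P(4,2)–Q(5,3)≠ P(4,2)–P(5,1)= P(4,4)–P(4,5)= P(4,4)–Q(5,4)≠ P(4,4)–P(5,5)= P(4,4)–Q(5,3)≠ P(4,5)–P(5,5)= P(4,5)–Q(5,6)≠ P(4,5)–Q(5,4)≠  → 8/13 unlike.
Row 5: P(5,1)–P(5,2)= P(5,2)–Q(5,3)≠ Q(5,3)–Q(5,4)= Q(5,4)–P(5,5)≠ P(5,5)–Q(5,6)≠ Q(5,6)–Q(5,7)=  → 3/6 unlike.
Total adjacent occupied pairs: 43; unlike-type pairs: 24.

24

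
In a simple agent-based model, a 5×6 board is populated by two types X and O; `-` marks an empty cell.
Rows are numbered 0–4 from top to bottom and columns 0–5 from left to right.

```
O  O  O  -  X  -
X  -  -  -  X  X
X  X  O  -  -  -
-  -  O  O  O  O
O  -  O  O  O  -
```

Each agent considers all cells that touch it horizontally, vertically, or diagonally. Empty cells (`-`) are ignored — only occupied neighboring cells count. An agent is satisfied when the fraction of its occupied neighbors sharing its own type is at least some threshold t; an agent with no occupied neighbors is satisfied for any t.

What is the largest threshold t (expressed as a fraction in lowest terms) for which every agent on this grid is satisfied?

1/2

(0,0)O 1/2
(0,1)O 2/3
(0,2)O 1/1
(0,4)X 2/2
(1,0)X 2/4
(1,4)X 2/2
(1,5)X 2/2
(2,0)X 2/2
(2,1)X 2/4
(2,2)O 2/3
(3,2)O 4/5
(3,3)O 6/6
(3,4)O 4/4
(3,5)O 2/2
(4,0)O — no occupied neighbors
(4,2)O 3/3
(4,3)O 5/5
(4,4)O 4/4
The smallest same-type fraction is 1/2 at (0,0), which reduces to 1/2. Any threshold above that leaves this agent unsatisfied.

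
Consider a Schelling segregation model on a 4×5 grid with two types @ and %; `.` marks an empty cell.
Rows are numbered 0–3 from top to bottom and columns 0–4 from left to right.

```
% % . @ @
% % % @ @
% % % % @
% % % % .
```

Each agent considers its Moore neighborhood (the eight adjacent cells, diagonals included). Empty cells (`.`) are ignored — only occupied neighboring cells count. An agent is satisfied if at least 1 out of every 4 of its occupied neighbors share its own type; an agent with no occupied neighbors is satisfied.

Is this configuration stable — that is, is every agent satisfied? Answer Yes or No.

Row 0: (0,0)% 3/3 satisfied · (0,1)% 4/4 satisfied · (0,3)@ 3/4 satisfied · (0,4)@ 3/3 satisfied
Row 1: (1,0)% 5/5 satisfied · (1,1)% 7/7 satisfied · (1,2)% 5/7 satisfied · (1,3)@ 4/7 satisfied · (1,4)@ 4/5 satisfied
Row 2: (2,0)% 5/5 satisfied · (2,1)% 8/8 satisfied · (2,2)% 7/8 satisfied · (2,3)% 4/7 satisfied · (2,4)@ 2/4 satisfied
Row 3: (3,0)% 3/3 satisfied · (3,1)% 5/5 satisfied · (3,2)% 5/5 satisfied · (3,3)% 3/4 satisfied
All meet the threshold, so the configuration is stable.

Yes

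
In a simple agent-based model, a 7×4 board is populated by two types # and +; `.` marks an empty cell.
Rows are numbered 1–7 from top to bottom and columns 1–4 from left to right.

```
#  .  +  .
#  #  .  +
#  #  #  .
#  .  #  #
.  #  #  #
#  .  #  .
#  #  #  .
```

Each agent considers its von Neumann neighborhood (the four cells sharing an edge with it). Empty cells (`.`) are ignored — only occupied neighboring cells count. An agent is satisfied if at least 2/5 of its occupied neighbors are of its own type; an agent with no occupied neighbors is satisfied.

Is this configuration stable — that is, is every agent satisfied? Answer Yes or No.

Yes

Row 1: (1,1)# 1/1 satisfied · (1,3)+ 0/0 satisfied
Row 2: (2,1)# 3/3 satisfied · (2,2)# 2/2 satisfied · (2,4)+ 0/0 satisfied
Row 3: (3,1)# 3/3 satisfied · (3,2)# 3/3 satisfied · (3,3)# 2/2 satisfied
Row 4: (4,1)# 1/1 satisfied · (4,3)# 3/3 satisfied · (4,4)# 2/2 satisfied
Row 5: (5,2)# 1/1 satisfied · (5,3)# 4/4 satisfied · (5,4)# 2/2 satisfied
Row 6: (6,1)# 1/1 satisfied · (6,3)# 2/2 satisfied
Row 7: (7,1)# 2/2 satisfied · (7,2)# 2/2 satisfied · (7,3)# 2/2 satisfied
All meet the threshold, so the configuration is stable.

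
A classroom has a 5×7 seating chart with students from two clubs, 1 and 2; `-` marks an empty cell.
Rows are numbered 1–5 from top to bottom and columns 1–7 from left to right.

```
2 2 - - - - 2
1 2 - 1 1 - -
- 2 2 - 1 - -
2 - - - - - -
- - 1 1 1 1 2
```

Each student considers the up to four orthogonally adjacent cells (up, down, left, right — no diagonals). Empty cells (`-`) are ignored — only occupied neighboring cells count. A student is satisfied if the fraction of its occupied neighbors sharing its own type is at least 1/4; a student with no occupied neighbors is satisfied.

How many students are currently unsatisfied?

Row 1: (1,1)2 1/2 satisfied · (1,2)2 2/2 satisfied · (1,7)2 0/0 satisfied
Row 2: (2,1)1 0/2 not · (2,2)2 2/3 satisfied · (2,4)1 1/1 satisfied · (2,5)1 2/2 satisfied
Row 3: (3,2)2 2/2 satisfied · (3,3)2 1/1 satisfied · (3,5)1 1/1 satisfied
Row 4: (4,1)2 0/0 satisfied
Row 5: (5,3)1 1/1 satisfied · (5,4)1 2/2 satisfied · (5,5)1 2/2 satisfied · (5,6)1 1/2 satisfied · (5,7)2 0/1 not
Unsatisfied: (2,1), (5,7) — 2 in total.

2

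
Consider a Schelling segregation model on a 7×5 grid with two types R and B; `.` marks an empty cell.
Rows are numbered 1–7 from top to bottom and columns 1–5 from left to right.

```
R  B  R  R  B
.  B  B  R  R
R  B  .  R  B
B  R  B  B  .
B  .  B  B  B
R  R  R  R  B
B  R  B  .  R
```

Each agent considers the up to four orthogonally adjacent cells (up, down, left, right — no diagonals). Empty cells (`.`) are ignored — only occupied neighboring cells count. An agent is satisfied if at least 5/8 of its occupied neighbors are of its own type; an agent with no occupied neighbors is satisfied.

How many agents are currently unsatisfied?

(1,1)R 0/1 ✗
(1,2)B 1/3 ✗
(1,3)R 1/3 ✗
(1,4)R 2/3 ✓
(1,5)B 0/2 ✗
(2,2)B 3/3 ✓
(2,3)B 1/3 ✗
(2,4)R 3/4 ✓
(2,5)R 1/3 ✗
(3,1)R 0/2 ✗
(3,2)B 1/3 ✗
(3,4)R 1/3 ✗
(3,5)B 0/2 ✗
(4,1)B 1/3 ✗
(4,2)R 0/3 ✗
(4,3)B 2/3 ✓
(4,4)B 2/3 ✓
(5,1)B 1/2 ✗
(5,3)B 2/3 ✓
(5,4)B 3/4 ✓
(5,5)B 2/2 ✓
(6,1)R 1/3 ✗
(6,2)R 3/3 ✓
(6,3)R 2/4 ✗
(6,4)R 1/3 ✗
(6,5)B 1/3 ✗
(7,1)B 0/2 ✗
(7,2)R 1/3 ✗
(7,3)B 0/2 ✗
(7,5)R 0/1 ✗
Unsatisfied: (1,1), (1,2), (1,3), (1,5), (2,3), (2,5), (3,1), (3,2), (3,4), (3,5), (4,1), (4,2), (5,1), (6,1), (6,3), (6,4), (6,5), (7,1), (7,2), (7,3), (7,5) — 21 in total.

21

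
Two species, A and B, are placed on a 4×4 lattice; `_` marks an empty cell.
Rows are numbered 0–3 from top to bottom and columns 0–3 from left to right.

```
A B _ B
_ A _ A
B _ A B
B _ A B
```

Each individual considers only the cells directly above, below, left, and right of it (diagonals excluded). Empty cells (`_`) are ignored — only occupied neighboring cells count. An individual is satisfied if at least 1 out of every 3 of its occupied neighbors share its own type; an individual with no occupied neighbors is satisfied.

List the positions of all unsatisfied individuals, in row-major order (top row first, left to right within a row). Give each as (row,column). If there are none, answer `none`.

(0,0), (0,1), (0,3), (1,1), (1,3)

Row 0: (0,0)A 0/1 ✗ · (0,1)B 0/2 ✗ · (0,3)B 0/1 ✗
Row 1: (1,1)A 0/1 ✗ · (1,3)A 0/2 ✗
Row 2: (2,0)B 1/1 ✓ · (2,2)A 1/2 ✓ · (2,3)B 1/3 ✓
Row 3: (3,0)B 1/1 ✓ · (3,2)A 1/2 ✓ · (3,3)B 1/2 ✓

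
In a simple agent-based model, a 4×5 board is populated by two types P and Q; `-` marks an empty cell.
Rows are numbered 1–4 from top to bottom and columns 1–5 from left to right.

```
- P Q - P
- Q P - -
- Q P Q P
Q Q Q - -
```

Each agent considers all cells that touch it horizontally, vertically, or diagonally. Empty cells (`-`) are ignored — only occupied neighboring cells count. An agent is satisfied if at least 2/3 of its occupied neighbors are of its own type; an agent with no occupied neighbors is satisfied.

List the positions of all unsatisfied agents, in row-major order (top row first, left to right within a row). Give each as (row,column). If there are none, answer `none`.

(1,2)P 1/3 not
(1,3)Q 1/3 not
(1,5)P 0/0 satisfied
(2,2)Q 2/5 not
(2,3)P 2/6 not
(3,2)Q 4/6 satisfied
(3,3)P 1/6 not
(3,4)Q 1/4 not
(3,5)P 0/1 not
(4,1)Q 2/2 satisfied
(4,2)Q 3/4 satisfied
(4,3)Q 3/4 satisfied

(1,2), (1,3), (2,2), (2,3), (3,3), (3,4), (3,5)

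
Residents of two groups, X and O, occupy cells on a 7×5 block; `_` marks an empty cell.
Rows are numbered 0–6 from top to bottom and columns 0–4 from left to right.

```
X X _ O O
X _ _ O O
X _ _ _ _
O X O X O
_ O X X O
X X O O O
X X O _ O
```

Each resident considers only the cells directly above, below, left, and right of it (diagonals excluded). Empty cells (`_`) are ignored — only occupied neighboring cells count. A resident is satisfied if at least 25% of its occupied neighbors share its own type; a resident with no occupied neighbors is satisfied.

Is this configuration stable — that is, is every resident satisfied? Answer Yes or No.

No

Row 0: (0,0)X 2/2 satisfied · (0,1)X 1/1 satisfied · (0,3)O 2/2 satisfied · (0,4)O 2/2 satisfied
Row 1: (1,0)X 2/2 satisfied · (1,3)O 2/2 satisfied · (1,4)O 2/2 satisfied
Row 2: (2,0)X 1/2 satisfied
Row 3: (3,0)O 0/2 not · (3,1)X 0/3 not · (3,2)O 0/3 not · (3,3)X 1/3 satisfied · (3,4)O 1/2 satisfied
Row 4: (4,1)O 0/3 not · (4,2)X 1/4 satisfied · (4,3)X 2/4 satisfied · (4,4)O 2/3 satisfied
Row 5: (5,0)X 2/2 satisfied · (5,1)X 2/4 satisfied · (5,2)O 2/4 satisfied · (5,3)O 2/3 satisfied · (5,4)O 3/3 satisfied
Row 6: (6,0)X 2/2 satisfied · (6,1)X 2/3 satisfied · (6,2)O 1/2 satisfied · (6,4)O 1/1 satisfied
For instance (3,0) has only 0/2 same-type neighbors, below 1/4.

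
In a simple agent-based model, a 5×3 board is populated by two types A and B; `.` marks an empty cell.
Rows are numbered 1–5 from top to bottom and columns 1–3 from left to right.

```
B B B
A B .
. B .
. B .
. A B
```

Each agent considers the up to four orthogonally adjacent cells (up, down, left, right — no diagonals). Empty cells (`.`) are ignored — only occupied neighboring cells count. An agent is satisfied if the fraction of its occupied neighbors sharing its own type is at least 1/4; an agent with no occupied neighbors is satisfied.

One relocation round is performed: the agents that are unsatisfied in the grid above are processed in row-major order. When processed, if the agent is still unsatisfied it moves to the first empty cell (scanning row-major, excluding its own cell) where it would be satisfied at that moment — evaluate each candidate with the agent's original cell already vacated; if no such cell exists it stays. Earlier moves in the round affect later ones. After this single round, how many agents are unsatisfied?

Initially unsatisfied (in order): (2,1), (5,2), (5,3).
  (2,1) → (5,1).
  (5,2): now satisfied by earlier moves; stays.
  (5,3) → (2,1).
Resulting grid:
B B B
B B .
. B .
. B .
A A .
All satisfied now.

0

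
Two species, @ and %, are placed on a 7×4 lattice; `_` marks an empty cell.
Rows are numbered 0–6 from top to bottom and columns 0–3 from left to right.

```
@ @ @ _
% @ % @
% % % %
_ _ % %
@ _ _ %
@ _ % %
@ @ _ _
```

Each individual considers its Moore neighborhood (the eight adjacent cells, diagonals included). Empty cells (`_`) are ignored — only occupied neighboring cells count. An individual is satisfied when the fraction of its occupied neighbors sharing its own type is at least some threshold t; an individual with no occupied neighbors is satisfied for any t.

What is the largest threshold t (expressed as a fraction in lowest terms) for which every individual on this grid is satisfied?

(0,0)@ 2/3
(0,1)@ 3/5
(0,2)@ 3/4
(1,0)% 2/5
(1,1)@ 3/8
(1,2)% 3/7
(1,3)@ 1/4
(2,0)% 2/3
(2,1)% 5/6
(2,2)% 5/7
(2,3)% 4/5
(3,2)% 5/5
(3,3)% 4/4
(4,0)@ 1/1
(4,3)% 4/4
(5,0)@ 3/3
(5,2)% 2/3
(5,3)% 2/2
(6,0)@ 2/2
(6,1)@ 2/3
The smallest same-type fraction is 1/4 at (1,3), which reduces to 1/4. Any threshold above that leaves this individual unsatisfied.

1/4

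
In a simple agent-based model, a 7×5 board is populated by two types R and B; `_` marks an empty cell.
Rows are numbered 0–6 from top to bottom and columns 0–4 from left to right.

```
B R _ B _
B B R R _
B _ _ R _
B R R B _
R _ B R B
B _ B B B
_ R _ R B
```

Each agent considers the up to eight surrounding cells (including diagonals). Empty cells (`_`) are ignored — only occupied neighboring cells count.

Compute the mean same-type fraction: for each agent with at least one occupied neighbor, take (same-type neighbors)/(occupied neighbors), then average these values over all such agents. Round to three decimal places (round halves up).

Row 0: (0,0)B 2/3 · (0,1)R 1/4 · (0,3)B 0/2
Row 1: (1,0)B 3/4 · (1,1)B 3/5 · (1,2)R 3/5 · (1,3)R 2/3
Row 2: (2,0)B 3/4 · (2,3)R 3/4
Row 3: (3,0)B 1/3 · (3,1)R 2/5 · (3,2)R 3/5 · (3,3)B 2/5
Row 4: (4,0)R 1/3 · (4,2)B 3/6 · (4,3)R 1/7 · (4,4)B 3/4
Row 5: (5,0)B 0/2 · (5,2)B 2/5 · (5,3)B 5/7 · (5,4)B 3/5
Row 6: (6,1)R 0/2 · (6,3)R 0/4 · (6,4)B 2/3
Sum over 24 agents: 2/3 + 1/4 + 0/2 + 3/4 + 3/5 + 3/5 + 2/3 + 3/4 + 3/4 + 1/3 + 2/5 + 3/5 + 2/5 + 1/3 + 3/6 + 1/7 + 3/4 + 0/2 + 2/5 + 5/7 + 3/5 + 0/2 + 0/4 + 2/3 = 4567/420; mean = 4567/420 ÷ 24 = 4567/10080 = 0.453075… → 0.453.

0.453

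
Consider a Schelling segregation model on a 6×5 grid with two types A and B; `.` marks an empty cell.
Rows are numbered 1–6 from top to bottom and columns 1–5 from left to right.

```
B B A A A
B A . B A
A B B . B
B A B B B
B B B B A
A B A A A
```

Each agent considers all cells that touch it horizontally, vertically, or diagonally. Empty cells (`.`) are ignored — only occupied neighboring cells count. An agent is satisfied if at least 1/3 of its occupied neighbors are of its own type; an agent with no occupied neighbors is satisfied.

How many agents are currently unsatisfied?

Row 1: (1,1)B 2/3 ok · (1,2)B 2/4 ok · (1,3)A 2/4 ok · (1,4)A 3/4 ok · (1,5)A 2/3 ok
Row 2: (2,1)B 3/5 ok · (2,2)A 2/7 unhappy · (2,4)B 2/6 ok · (2,5)A 2/4 ok
Row 3: (3,1)A 2/5 ok · (3,2)B 4/7 ok · (3,3)B 4/6 ok · (3,5)B 3/4 ok
Row 4: (4,1)B 3/5 ok · (4,2)A 1/8 unhappy · (4,3)B 6/7 ok · (4,4)B 6/7 ok · (4,5)B 3/4 ok
Row 5: (5,1)B 3/5 ok · (5,2)B 5/8 ok · (5,3)B 5/8 ok · (5,4)B 4/8 ok · (5,5)A 2/5 ok
Row 6: (6,1)A 0/3 unhappy · (6,2)B 3/5 ok · (6,3)A 1/5 unhappy · (6,4)A 3/5 ok · (6,5)A 2/3 ok
Unsatisfied: (2,2), (4,2), (6,1), (6,3) — 4 in total.

4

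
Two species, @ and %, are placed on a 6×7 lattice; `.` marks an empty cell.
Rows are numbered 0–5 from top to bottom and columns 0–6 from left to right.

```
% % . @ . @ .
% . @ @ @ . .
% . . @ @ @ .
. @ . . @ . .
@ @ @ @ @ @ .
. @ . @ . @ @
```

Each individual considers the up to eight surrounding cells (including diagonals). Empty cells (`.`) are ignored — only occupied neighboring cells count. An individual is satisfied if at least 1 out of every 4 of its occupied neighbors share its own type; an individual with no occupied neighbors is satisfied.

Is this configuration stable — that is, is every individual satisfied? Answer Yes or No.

Row 0: (0,0)% 2/2 ok · (0,1)% 2/3 ok · (0,3)@ 3/3 ok · (0,5)@ 1/1 ok
Row 1: (1,0)% 3/3 ok · (1,2)@ 3/4 ok · (1,3)@ 5/5 ok · (1,4)@ 6/6 ok
Row 2: (2,0)% 1/2 ok · (2,3)@ 5/5 ok · (2,4)@ 5/5 ok · (2,5)@ 3/3 ok
Row 3: (3,1)@ 3/4 ok · (3,4)@ 6/6 ok
Row 4: (4,0)@ 3/3 ok · (4,1)@ 4/4 ok · (4,2)@ 5/5 ok · (4,3)@ 4/4 ok · (4,4)@ 5/5 ok · (4,5)@ 4/4 ok
Row 5: (5,1)@ 3/3 ok · (5,3)@ 3/3 ok · (5,5)@ 3/3 ok · (5,6)@ 2/2 ok
All meet the threshold, so the configuration is stable.

Yes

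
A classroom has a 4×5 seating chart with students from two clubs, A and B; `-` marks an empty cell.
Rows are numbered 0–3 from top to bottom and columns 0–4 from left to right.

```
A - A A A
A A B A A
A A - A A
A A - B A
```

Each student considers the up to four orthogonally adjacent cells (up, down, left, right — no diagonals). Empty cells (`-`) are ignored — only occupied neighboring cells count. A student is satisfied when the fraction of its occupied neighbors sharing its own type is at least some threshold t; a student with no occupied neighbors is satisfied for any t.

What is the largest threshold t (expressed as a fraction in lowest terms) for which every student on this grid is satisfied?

Row 0: (0,0)A 1/1 · (0,2)A 1/2 · (0,3)A 3/3 · (0,4)A 2/2
Row 1: (1,0)A 3/3 · (1,1)A 2/3 · (1,2)B 0/3 · (1,3)A 3/4 · (1,4)A 3/3
Row 2: (2,0)A 3/3 · (2,1)A 3/3 · (2,3)A 2/3 · (2,4)A 3/3
Row 3: (3,0)A 2/2 · (3,1)A 2/2 · (3,3)B 0/2 · (3,4)A 1/2
The smallest same-type fraction is 0/3 at (1,2), which reduces to 0/1. Any threshold above that leaves this student unsatisfied.

0/1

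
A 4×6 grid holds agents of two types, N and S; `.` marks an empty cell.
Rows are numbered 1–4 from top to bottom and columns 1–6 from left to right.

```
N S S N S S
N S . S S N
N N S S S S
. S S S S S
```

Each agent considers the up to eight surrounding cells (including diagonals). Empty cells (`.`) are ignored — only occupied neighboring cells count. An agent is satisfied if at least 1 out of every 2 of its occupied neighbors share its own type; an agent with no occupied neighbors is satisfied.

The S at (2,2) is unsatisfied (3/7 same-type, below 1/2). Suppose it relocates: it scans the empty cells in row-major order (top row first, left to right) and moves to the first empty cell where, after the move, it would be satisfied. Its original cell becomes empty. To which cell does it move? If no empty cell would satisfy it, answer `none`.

(2,3)

Vacating (2,2). Empty cells in order:
  (2,3): 5/7 same-type → satisfied — stop here.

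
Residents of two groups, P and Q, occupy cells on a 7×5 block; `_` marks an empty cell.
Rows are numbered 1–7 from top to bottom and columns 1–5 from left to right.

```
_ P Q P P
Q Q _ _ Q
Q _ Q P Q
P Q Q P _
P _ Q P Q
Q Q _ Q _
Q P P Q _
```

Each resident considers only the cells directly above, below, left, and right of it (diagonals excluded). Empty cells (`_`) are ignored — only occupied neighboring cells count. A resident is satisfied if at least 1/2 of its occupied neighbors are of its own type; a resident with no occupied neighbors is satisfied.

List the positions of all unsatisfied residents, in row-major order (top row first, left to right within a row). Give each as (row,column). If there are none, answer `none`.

(1,2), (1,3), (3,4), (4,1), (5,4), (5,5), (7,2)

(1,2)P 0/2 unhappy
(1,3)Q 0/2 unhappy
(1,4)P 1/2 ok
(1,5)P 1/2 ok
(2,1)Q 2/2 ok
(2,2)Q 1/2 ok
(2,5)Q 1/2 ok
(3,1)Q 1/2 ok
(3,3)Q 1/2 ok
(3,4)P 1/3 unhappy
(3,5)Q 1/2 ok
(4,1)P 1/3 unhappy
(4,2)Q 1/2 ok
(4,3)Q 3/4 ok
(4,4)P 2/3 ok
(5,1)P 1/2 ok
(5,3)Q 1/2 ok
(5,4)P 1/4 unhappy
(5,5)Q 0/1 unhappy
(6,1)Q 2/3 ok
(6,2)Q 1/2 ok
(6,4)Q 1/2 ok
(7,1)Q 1/2 ok
(7,2)P 1/3 unhappy
(7,3)P 1/2 ok
(7,4)Q 1/2 ok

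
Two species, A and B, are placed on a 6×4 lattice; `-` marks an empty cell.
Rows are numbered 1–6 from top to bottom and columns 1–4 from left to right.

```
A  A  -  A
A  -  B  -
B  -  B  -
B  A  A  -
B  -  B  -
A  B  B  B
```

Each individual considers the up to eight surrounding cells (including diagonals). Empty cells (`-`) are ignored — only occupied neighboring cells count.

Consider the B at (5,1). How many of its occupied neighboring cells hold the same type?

2

Occupied neighbors of (5,1): (4,1)=B, (4,2)=A, (6,1)=A, (6,2)=B.
Same type (B): 2 of 4.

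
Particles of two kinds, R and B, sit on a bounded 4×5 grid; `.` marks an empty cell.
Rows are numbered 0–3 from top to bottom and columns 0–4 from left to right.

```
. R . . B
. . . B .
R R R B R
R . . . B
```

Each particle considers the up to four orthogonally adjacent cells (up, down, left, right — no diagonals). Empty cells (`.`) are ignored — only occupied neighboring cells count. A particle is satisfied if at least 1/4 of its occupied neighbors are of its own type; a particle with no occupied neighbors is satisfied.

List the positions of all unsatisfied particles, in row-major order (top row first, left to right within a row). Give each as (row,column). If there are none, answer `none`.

(2,4), (3,4)

(0,1)R 0/0 ok
(0,4)B 0/0 ok
(1,3)B 1/1 ok
(2,0)R 2/2 ok
(2,1)R 2/2 ok
(2,2)R 1/2 ok
(2,3)B 1/3 ok
(2,4)R 0/2 unhappy
(3,0)R 1/1 ok
(3,4)B 0/1 unhappy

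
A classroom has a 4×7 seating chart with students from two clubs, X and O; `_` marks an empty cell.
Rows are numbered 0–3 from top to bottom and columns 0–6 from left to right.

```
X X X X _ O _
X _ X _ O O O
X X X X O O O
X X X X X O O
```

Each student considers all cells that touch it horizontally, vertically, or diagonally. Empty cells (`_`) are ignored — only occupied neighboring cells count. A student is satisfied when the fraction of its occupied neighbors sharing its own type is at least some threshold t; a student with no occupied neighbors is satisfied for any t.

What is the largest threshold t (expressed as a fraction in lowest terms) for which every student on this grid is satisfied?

(0,0)X 2/2
(0,1)X 4/4
(0,2)X 3/3
(0,3)X 2/3
(0,5)O 3/3
(1,0)X 4/4
(1,2)X 6/6
(1,4)O 4/6
(1,5)O 6/6
(1,6)O 4/4
(2,0)X 4/4
(2,1)X 7/7
(2,2)X 6/6
(2,3)X 5/7
(2,4)O 4/7
(2,5)O 7/8
(2,6)O 5/5
(3,0)X 3/3
(3,1)X 5/5
(3,2)X 5/5
(3,3)X 4/5
(3,4)X 2/5
(3,5)O 4/5
(3,6)O 3/3
The smallest same-type fraction is 2/5 at (3,4), which reduces to 2/5. Any threshold above that leaves this student unsatisfied.

2/5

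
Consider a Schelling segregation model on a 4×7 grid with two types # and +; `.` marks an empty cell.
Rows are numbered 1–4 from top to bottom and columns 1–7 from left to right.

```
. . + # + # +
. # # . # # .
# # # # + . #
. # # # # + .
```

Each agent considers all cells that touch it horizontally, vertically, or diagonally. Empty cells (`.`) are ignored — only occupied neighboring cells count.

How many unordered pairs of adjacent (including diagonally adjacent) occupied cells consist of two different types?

Scan each occupied cell's neighbors to the right and below (and the two forward diagonals) so each pair is counted once.
From row 1: 9 unlike of 13 pairs (running 9/13).
From row 2: 2 unlike of 12 pairs (running 11/25).
From row 3: 4 unlike of 17 pairs (running 15/42).
From row 4: 1 unlike of 4 pairs (running 16/46).
Total adjacent occupied pairs: 46; unlike-type pairs: 16.

16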